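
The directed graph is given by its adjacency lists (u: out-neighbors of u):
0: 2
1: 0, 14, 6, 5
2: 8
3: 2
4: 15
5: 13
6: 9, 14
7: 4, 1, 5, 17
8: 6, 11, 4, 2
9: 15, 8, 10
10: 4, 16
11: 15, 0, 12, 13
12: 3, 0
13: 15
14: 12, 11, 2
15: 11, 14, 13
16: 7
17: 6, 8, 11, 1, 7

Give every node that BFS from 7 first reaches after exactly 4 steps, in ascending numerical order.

Level 0: 7
Level 1: 1, 4, 5, 17
Level 2: 0, 6, 8, 11, 13, 14, 15
Level 3: 2, 9, 12
Level 4: 3, 10
Level 5: 16

3, 10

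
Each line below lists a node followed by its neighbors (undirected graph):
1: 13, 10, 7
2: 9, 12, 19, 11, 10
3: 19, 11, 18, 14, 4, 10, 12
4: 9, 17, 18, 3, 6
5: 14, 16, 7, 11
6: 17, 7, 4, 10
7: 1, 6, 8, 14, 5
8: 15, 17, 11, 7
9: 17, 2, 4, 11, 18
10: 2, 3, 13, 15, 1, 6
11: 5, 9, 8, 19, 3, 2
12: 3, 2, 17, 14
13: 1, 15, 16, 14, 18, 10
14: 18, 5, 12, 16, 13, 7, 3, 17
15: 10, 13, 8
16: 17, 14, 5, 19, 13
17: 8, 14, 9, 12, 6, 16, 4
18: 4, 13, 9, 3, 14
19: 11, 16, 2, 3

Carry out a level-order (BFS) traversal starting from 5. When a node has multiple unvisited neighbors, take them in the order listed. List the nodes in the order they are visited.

Visit 5; enqueue 14, 16, 7, 11 → queue [14, 16, 7, 11]
Visit 14; enqueue 18, 12, 13, 3, 17 → queue [16, 7, 11, 18, 12, 13, 3, 17]
Visit 16; enqueue 19 → queue [7, 11, 18, 12, 13, 3, 17, 19]
Visit 7; enqueue 1, 6, 8 → queue [11, 18, 12, 13, 3, 17, 19, 1, 6, 8]
Visit 11; enqueue 9, 2 → queue [18, 12, 13, 3, 17, 19, 1, 6, 8, 9, 2]
Visit 18; enqueue 4 → queue [12, 13, 3, 17, 19, 1, 6, 8, 9, 2, 4]
Visit 12 → queue [13, 3, 17, 19, 1, 6, 8, 9, 2, 4]
Visit 13; enqueue 15, 10 → queue [3, 17, 19, 1, 6, 8, 9, 2, 4, 15, 10]
Visit 3 → queue [17, 19, 1, 6, 8, 9, 2, 4, 15, 10]
Visit 17 → queue [19, 1, 6, 8, 9, 2, 4, 15, 10]
Visit 19 → queue [1, 6, 8, 9, 2, 4, 15, 10]
Visit 1 → queue [6, 8, 9, 2, 4, 15, 10]
Visit 6 → queue [8, 9, 2, 4, 15, 10]
Visit 8 → queue [9, 2, 4, 15, 10]
Visit 9 → queue [2, 4, 15, 10]
Visit 2 → queue [4, 15, 10]
Visit 4 → queue [15, 10]
Visit 15 → queue [10]
Visit 10 → queue []

5 → 14 → 16 → 7 → 11 → 18 → 12 → 13 → 3 → 17 → 19 → 1 → 6 → 8 → 9 → 2 → 4 → 15 → 10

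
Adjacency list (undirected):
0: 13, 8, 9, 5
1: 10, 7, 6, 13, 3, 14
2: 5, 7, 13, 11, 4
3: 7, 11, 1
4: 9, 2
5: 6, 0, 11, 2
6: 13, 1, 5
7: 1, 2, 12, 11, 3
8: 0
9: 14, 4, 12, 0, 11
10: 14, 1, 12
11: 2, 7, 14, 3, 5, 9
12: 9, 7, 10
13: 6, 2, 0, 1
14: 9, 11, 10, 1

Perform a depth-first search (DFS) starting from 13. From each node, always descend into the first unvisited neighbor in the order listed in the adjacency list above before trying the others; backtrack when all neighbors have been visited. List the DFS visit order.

13, 6, 1, 10, 14, 9, 4, 2, 5, 0, 8, 11, 7, 12, 3

Visit 13
13 → 6
6 → 1
1 → 10
10 → 14
14 → 9
9 → 4
4 → 2
2 → 5
5 → 0
0 → 8
5 → 11
11 → 7
7 → 12
7 → 3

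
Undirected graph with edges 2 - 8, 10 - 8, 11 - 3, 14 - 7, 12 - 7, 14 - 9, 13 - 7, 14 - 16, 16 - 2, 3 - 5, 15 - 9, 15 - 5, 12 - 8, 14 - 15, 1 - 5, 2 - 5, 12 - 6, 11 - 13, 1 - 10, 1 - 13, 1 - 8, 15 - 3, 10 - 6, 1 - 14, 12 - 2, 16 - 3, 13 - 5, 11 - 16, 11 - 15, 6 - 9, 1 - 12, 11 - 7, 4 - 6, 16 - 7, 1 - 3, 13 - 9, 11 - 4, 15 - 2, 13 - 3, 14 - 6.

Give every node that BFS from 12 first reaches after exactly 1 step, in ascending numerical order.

1, 2, 6, 7, 8

Level 0: 12
Level 1: 1, 2, 6, 7, 8
Level 2: 3, 4, 5, 9, 10, 11, 13, 14, 15, 16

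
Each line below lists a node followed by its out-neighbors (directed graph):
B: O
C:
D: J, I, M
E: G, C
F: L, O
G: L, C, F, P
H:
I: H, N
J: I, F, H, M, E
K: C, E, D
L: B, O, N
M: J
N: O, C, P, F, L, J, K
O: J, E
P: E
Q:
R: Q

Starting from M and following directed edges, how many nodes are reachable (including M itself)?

BFS from M visits: M, J, E, F, H, I, C, G, L, O, N, P, B, K, D
Reachable nodes: 15 of 17 total.

15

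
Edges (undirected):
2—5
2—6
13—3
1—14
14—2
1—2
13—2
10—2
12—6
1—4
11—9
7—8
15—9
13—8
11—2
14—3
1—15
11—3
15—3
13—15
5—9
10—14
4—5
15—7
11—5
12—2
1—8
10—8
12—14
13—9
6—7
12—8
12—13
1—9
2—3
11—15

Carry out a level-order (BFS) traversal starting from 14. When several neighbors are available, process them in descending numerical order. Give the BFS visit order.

14, 12, 10, 3, 2, 1, 13, 8, 6, 15, 11, 5, 9, 4, 7

Visit 14; enqueue 12, 10, 3, 2, 1 → queue [12, 10, 3, 2, 1]
Visit 12; enqueue 13, 8, 6 → queue [10, 3, 2, 1, 13, 8, 6]
Visit 10 → queue [3, 2, 1, 13, 8, 6]
Visit 3; enqueue 15, 11 → queue [2, 1, 13, 8, 6, 15, 11]
Visit 2; enqueue 5 → queue [1, 13, 8, 6, 15, 11, 5]
Visit 1; enqueue 9, 4 → queue [13, 8, 6, 15, 11, 5, 9, 4]
Visit 13 → queue [8, 6, 15, 11, 5, 9, 4]
Visit 8; enqueue 7 → queue [6, 15, 11, 5, 9, 4, 7]
Visit 6 → queue [15, 11, 5, 9, 4, 7]
Visit 15 → queue [11, 5, 9, 4, 7]
Visit 11 → queue [5, 9, 4, 7]
Visit 5 → queue [9, 4, 7]
Visit 9 → queue [4, 7]
Visit 4 → queue [7]
Visit 7 → queue []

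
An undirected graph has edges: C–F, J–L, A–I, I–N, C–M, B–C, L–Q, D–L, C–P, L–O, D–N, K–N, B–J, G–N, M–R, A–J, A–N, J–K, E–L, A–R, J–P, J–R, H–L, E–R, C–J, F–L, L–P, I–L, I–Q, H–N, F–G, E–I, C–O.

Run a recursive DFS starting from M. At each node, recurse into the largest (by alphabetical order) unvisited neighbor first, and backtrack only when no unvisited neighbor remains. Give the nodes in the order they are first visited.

M → R → J → P → L → Q → I → N → K → H → G → F → C → O → B → D → A → E

Visit M
M → R
R → J
J → P
P → L
L → Q
Q → I
I → N
N → K
N → H
N → G
G → F
F → C
C → O
C → B
N → D
N → A
I → E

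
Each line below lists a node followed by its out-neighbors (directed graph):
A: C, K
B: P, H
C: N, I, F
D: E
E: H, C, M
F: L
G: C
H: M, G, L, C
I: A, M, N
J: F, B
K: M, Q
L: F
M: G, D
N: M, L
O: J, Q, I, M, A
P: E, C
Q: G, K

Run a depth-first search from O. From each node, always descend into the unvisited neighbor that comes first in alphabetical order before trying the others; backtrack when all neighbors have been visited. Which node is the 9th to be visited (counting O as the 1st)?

Visit O
O → A
A → C
C → F
F → L
C → I
I → M
M → D
D → E
E → H
H → G
I → N
A → K
K → Q
O → J
J → B
B → P

Visit order: O, A, C, F, L, I, M, D, E, H, G, N, K, Q, J, B, P

E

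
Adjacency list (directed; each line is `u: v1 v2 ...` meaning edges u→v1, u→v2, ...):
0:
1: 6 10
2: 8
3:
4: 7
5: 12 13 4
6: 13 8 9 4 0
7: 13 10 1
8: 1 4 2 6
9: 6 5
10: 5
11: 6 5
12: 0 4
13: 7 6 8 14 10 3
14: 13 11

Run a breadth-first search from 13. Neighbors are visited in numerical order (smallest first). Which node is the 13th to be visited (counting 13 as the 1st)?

5

Visit 13; enqueue 3, 6, 7, 8, 10, 14 → queue [3, 6, 7, 8, 10, 14]
Visit 3 → queue [6, 7, 8, 10, 14]
Visit 6; enqueue 0, 4, 9 → queue [7, 8, 10, 14, 0, 4, 9]
Visit 7; enqueue 1 → queue [8, 10, 14, 0, 4, 9, 1]
Visit 8; enqueue 2 → queue [10, 14, 0, 4, 9, 1, 2]
Visit 10; enqueue 5 → queue [14, 0, 4, 9, 1, 2, 5]
Visit 14; enqueue 11 → queue [0, 4, 9, 1, 2, 5, 11]
Visit 0 → queue [4, 9, 1, 2, 5, 11]
Visit 4 → queue [9, 1, 2, 5, 11]
Visit 9 → queue [1, 2, 5, 11]
Visit 1 → queue [2, 5, 11]
Visit 2 → queue [5, 11]
Visit 5; enqueue 12 → queue [11, 12]
Visit 11 → queue [12]
Visit 12 → queue []

Visit order: 13, 3, 6, 7, 8, 10, 14, 0, 4, 9, 1, 2, 5, 11, 12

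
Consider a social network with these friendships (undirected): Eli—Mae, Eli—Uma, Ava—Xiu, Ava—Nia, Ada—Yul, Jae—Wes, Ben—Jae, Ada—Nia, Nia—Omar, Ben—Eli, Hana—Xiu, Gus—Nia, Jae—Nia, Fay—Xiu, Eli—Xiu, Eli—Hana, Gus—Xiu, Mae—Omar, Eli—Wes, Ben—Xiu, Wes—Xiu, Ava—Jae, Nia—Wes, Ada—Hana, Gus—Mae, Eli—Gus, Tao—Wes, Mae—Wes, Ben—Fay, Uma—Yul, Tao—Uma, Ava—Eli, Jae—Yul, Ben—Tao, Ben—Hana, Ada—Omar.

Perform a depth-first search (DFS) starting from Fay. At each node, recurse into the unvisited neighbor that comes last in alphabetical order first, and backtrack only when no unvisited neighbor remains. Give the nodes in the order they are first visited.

Fay -> Xiu -> Wes -> Tao -> Uma -> Yul -> Jae -> Nia -> Omar -> Mae -> Gus -> Eli -> Hana -> Ben -> Ada -> Ava

Visit Fay
Fay → Xiu
Xiu → Wes
Wes → Tao
Tao → Uma
Uma → Yul
Yul → Jae
Jae → Nia
Nia → Omar
Omar → Mae
Mae → Gus
Gus → Eli
Eli → Hana
Hana → Ben
Hana → Ada
Eli → Ava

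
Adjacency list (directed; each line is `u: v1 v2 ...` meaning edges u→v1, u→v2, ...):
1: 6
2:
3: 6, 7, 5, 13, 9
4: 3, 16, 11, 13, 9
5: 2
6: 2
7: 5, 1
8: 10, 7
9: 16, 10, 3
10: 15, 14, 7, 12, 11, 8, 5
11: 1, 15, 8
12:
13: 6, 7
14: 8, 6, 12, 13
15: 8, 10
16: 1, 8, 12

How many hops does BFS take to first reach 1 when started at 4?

2

Level 0: 4
Level 1: 3, 9, 11, 13, 16
Level 2: 1, 5, 6, 7, 8, 10, 12, 15
Level 3: 2, 14
1 first appears at level 2.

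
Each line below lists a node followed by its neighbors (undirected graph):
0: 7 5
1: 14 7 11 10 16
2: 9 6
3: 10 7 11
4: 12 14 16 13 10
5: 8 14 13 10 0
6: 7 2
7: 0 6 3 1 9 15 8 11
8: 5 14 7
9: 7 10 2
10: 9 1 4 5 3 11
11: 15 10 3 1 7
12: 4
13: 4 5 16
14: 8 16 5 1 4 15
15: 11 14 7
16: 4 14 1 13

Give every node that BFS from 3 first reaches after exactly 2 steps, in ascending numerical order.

Level 0: 3
Level 1: 7, 10, 11
Level 2: 0, 1, 4, 5, 6, 8, 9, 15
Level 3: 2, 12, 13, 14, 16

0, 1, 4, 5, 6, 8, 9, 15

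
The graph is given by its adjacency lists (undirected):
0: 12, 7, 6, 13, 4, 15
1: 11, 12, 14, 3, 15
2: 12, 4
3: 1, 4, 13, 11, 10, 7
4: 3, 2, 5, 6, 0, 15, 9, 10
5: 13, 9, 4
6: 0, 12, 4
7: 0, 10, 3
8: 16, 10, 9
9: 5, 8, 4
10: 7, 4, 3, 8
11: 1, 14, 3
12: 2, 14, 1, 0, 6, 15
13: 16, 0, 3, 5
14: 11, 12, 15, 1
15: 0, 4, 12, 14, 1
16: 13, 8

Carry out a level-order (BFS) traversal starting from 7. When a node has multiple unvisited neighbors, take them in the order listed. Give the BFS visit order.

Visit 7; enqueue 0, 10, 3 → queue [0, 10, 3]
Visit 0; enqueue 12, 6, 13, 4, 15 → queue [10, 3, 12, 6, 13, 4, 15]
Visit 10; enqueue 8 → queue [3, 12, 6, 13, 4, 15, 8]
Visit 3; enqueue 1, 11 → queue [12, 6, 13, 4, 15, 8, 1, 11]
Visit 12; enqueue 2, 14 → queue [6, 13, 4, 15, 8, 1, 11, 2, 14]
Visit 6 → queue [13, 4, 15, 8, 1, 11, 2, 14]
Visit 13; enqueue 16, 5 → queue [4, 15, 8, 1, 11, 2, 14, 16, 5]
Visit 4; enqueue 9 → queue [15, 8, 1, 11, 2, 14, 16, 5, 9]
Visit 15 → queue [8, 1, 11, 2, 14, 16, 5, 9]
Visit 8 → queue [1, 11, 2, 14, 16, 5, 9]
Visit 1 → queue [11, 2, 14, 16, 5, 9]
Visit 11 → queue [2, 14, 16, 5, 9]
Visit 2 → queue [14, 16, 5, 9]
Visit 14 → queue [16, 5, 9]
Visit 16 → queue [5, 9]
Visit 5 → queue [9]
Visit 9 → queue []

7 0 10 3 12 6 13 4 15 8 1 11 2 14 16 5 9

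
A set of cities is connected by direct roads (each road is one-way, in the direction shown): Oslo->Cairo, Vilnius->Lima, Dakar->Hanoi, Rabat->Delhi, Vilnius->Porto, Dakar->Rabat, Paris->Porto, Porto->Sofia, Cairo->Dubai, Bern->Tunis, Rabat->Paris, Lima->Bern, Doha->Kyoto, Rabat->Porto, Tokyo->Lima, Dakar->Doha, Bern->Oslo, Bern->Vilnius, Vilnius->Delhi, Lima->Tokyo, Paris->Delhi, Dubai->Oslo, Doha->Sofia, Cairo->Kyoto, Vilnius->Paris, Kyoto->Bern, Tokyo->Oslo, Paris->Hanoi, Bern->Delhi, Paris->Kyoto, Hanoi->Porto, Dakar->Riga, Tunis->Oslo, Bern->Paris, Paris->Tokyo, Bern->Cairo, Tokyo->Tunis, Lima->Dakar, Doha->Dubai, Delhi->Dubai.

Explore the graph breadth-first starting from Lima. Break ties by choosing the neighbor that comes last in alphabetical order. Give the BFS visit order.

Lima, Tokyo, Dakar, Bern, Tunis, Oslo, Riga, Rabat, Hanoi, Doha, Vilnius, Paris, Delhi, Cairo, Porto, Sofia, Kyoto, Dubai

Visit Lima; enqueue Tokyo, Dakar, Bern → queue [Tokyo, Dakar, Bern]
Visit Tokyo; enqueue Tunis, Oslo → queue [Dakar, Bern, Tunis, Oslo]
Visit Dakar; enqueue Riga, Rabat, Hanoi, Doha → queue [Bern, Tunis, Oslo, Riga, Rabat, Hanoi, Doha]
Visit Bern; enqueue Vilnius, Paris, Delhi, Cairo → queue [Tunis, Oslo, Riga, Rabat, Hanoi, Doha, Vilnius, Paris, Delhi, Cairo]
Visit Tunis → queue [Oslo, Riga, Rabat, Hanoi, Doha, Vilnius, Paris, Delhi, Cairo]
Visit Oslo → queue [Riga, Rabat, Hanoi, Doha, Vilnius, Paris, Delhi, Cairo]
Visit Riga → queue [Rabat, Hanoi, Doha, Vilnius, Paris, Delhi, Cairo]
Visit Rabat; enqueue Porto → queue [Hanoi, Doha, Vilnius, Paris, Delhi, Cairo, Porto]
Visit Hanoi → queue [Doha, Vilnius, Paris, Delhi, Cairo, Porto]
Visit Doha; enqueue Sofia, Kyoto, Dubai → queue [Vilnius, Paris, Delhi, Cairo, Porto, Sofia, Kyoto, Dubai]
Visit Vilnius → queue [Paris, Delhi, Cairo, Porto, Sofia, Kyoto, Dubai]
Visit Paris → queue [Delhi, Cairo, Porto, Sofia, Kyoto, Dubai]
Visit Delhi → queue [Cairo, Porto, Sofia, Kyoto, Dubai]
Visit Cairo → queue [Porto, Sofia, Kyoto, Dubai]
Visit Porto → queue [Sofia, Kyoto, Dubai]
Visit Sofia → queue [Kyoto, Dubai]
Visit Kyoto → queue [Dubai]
Visit Dubai → queue []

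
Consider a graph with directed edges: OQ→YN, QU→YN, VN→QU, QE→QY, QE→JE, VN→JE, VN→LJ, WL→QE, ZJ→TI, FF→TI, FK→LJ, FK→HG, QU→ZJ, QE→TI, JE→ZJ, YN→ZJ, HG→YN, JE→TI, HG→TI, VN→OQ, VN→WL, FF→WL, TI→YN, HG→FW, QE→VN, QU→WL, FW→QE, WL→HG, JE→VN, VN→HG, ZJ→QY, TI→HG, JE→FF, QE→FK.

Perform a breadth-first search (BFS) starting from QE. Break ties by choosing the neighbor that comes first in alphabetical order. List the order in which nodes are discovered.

QE -> FK -> JE -> QY -> TI -> VN -> HG -> LJ -> FF -> ZJ -> YN -> OQ -> QU -> WL -> FW

Visit QE; enqueue FK, JE, QY, TI, VN → queue [FK, JE, QY, TI, VN]
Visit FK; enqueue HG, LJ → queue [JE, QY, TI, VN, HG, LJ]
Visit JE; enqueue FF, ZJ → queue [QY, TI, VN, HG, LJ, FF, ZJ]
Visit QY → queue [TI, VN, HG, LJ, FF, ZJ]
Visit TI; enqueue YN → queue [VN, HG, LJ, FF, ZJ, YN]
Visit VN; enqueue OQ, QU, WL → queue [HG, LJ, FF, ZJ, YN, OQ, QU, WL]
Visit HG; enqueue FW → queue [LJ, FF, ZJ, YN, OQ, QU, WL, FW]
Visit LJ → queue [FF, ZJ, YN, OQ, QU, WL, FW]
Visit FF → queue [ZJ, YN, OQ, QU, WL, FW]
Visit ZJ → queue [YN, OQ, QU, WL, FW]
Visit YN → queue [OQ, QU, WL, FW]
Visit OQ → queue [QU, WL, FW]
Visit QU → queue [WL, FW]
Visit WL → queue [FW]
Visit FW → queue []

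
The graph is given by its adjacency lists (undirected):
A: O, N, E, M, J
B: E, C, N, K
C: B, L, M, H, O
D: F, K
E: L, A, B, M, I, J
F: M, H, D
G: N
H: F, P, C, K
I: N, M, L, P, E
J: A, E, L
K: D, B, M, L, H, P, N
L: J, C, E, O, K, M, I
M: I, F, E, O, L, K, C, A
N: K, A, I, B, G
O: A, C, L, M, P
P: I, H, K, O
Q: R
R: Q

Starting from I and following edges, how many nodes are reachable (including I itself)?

16

BFS from I visits: I, E, L, M, N, P, A, B, J, C, K, O, F, G, H, D
Reachable nodes: 16 of 18 total.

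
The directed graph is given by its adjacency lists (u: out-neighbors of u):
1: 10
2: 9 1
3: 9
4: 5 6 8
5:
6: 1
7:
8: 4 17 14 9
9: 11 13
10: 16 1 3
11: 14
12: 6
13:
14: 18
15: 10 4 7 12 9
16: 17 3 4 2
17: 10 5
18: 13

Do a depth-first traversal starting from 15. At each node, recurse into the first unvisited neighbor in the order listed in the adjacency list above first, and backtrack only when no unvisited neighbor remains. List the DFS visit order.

15, 10, 16, 17, 5, 3, 9, 11, 14, 18, 13, 4, 6, 1, 8, 2, 7, 12

Visit 15
15 → 10
10 → 16
16 → 17
17 → 5
16 → 3
3 → 9
9 → 11
11 → 14
14 → 18
18 → 13
16 → 4
4 → 6
6 → 1
4 → 8
16 → 2
15 → 7
15 → 12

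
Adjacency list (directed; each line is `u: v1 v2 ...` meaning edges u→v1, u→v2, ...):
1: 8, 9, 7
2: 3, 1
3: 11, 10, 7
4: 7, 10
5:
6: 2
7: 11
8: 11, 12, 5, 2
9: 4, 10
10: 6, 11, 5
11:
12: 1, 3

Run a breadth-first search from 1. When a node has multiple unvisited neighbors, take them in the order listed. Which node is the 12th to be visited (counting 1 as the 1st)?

Visit 1; enqueue 8, 9, 7 → queue [8, 9, 7]
Visit 8; enqueue 11, 12, 5, 2 → queue [9, 7, 11, 12, 5, 2]
Visit 9; enqueue 4, 10 → queue [7, 11, 12, 5, 2, 4, 10]
Visit 7 → queue [11, 12, 5, 2, 4, 10]
Visit 11 → queue [12, 5, 2, 4, 10]
Visit 12; enqueue 3 → queue [5, 2, 4, 10, 3]
Visit 5 → queue [2, 4, 10, 3]
Visit 2 → queue [4, 10, 3]
Visit 4 → queue [10, 3]
Visit 10; enqueue 6 → queue [3, 6]
Visit 3 → queue [6]
Visit 6 → queue []

Visit order: 1, 8, 9, 7, 11, 12, 5, 2, 4, 10, 3, 6

6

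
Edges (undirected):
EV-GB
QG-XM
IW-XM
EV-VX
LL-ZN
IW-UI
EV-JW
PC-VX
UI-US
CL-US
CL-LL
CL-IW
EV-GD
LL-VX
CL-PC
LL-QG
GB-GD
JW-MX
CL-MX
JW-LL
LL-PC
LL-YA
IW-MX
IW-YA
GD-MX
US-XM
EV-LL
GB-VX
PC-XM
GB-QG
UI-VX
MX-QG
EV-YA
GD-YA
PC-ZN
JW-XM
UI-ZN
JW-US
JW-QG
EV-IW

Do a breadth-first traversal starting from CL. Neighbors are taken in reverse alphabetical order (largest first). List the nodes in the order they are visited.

Visit CL; enqueue US, PC, MX, LL, IW → queue [US, PC, MX, LL, IW]
Visit US; enqueue XM, UI, JW → queue [PC, MX, LL, IW, XM, UI, JW]
Visit PC; enqueue ZN, VX → queue [MX, LL, IW, XM, UI, JW, ZN, VX]
Visit MX; enqueue QG, GD → queue [LL, IW, XM, UI, JW, ZN, VX, QG, GD]
Visit LL; enqueue YA, EV → queue [IW, XM, UI, JW, ZN, VX, QG, GD, YA, EV]
Visit IW → queue [XM, UI, JW, ZN, VX, QG, GD, YA, EV]
Visit XM → queue [UI, JW, ZN, VX, QG, GD, YA, EV]
Visit UI → queue [JW, ZN, VX, QG, GD, YA, EV]
Visit JW → queue [ZN, VX, QG, GD, YA, EV]
Visit ZN → queue [VX, QG, GD, YA, EV]
Visit VX; enqueue GB → queue [QG, GD, YA, EV, GB]
Visit QG → queue [GD, YA, EV, GB]
Visit GD → queue [YA, EV, GB]
Visit YA → queue [EV, GB]
Visit EV → queue [GB]
Visit GB → queue []

CL US PC MX LL IW XM UI JW ZN VX QG GD YA EV GB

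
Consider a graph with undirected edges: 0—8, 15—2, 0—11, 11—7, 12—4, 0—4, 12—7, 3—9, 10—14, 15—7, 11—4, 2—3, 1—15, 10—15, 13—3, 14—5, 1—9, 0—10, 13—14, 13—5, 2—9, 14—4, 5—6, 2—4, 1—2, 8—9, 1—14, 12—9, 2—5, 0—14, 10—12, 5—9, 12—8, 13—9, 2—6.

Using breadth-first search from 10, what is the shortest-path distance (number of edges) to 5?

2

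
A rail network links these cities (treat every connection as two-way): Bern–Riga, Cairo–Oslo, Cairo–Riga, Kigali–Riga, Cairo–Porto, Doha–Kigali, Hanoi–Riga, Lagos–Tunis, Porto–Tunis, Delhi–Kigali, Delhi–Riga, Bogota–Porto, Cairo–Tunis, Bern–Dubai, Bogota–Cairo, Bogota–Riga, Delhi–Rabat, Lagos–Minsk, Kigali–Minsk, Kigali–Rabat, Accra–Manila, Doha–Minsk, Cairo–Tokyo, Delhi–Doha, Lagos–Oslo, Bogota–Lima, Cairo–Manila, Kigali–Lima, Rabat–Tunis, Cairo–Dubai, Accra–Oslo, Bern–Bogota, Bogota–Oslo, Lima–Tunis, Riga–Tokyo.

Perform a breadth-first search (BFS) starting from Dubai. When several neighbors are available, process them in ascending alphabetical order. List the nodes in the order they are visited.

Dubai -> Bern -> Cairo -> Bogota -> Riga -> Manila -> Oslo -> Porto -> Tokyo -> Tunis -> Lima -> Delhi -> Hanoi -> Kigali -> Accra -> Lagos -> Rabat -> Doha -> Minsk

Visit Dubai; enqueue Bern, Cairo → queue [Bern, Cairo]
Visit Bern; enqueue Bogota, Riga → queue [Cairo, Bogota, Riga]
Visit Cairo; enqueue Manila, Oslo, Porto, Tokyo, Tunis → queue [Bogota, Riga, Manila, Oslo, Porto, Tokyo, Tunis]
Visit Bogota; enqueue Lima → queue [Riga, Manila, Oslo, Porto, Tokyo, Tunis, Lima]
Visit Riga; enqueue Delhi, Hanoi, Kigali → queue [Manila, Oslo, Porto, Tokyo, Tunis, Lima, Delhi, Hanoi, Kigali]
Visit Manila; enqueue Accra → queue [Oslo, Porto, Tokyo, Tunis, Lima, Delhi, Hanoi, Kigali, Accra]
Visit Oslo; enqueue Lagos → queue [Porto, Tokyo, Tunis, Lima, Delhi, Hanoi, Kigali, Accra, Lagos]
Visit Porto → queue [Tokyo, Tunis, Lima, Delhi, Hanoi, Kigali, Accra, Lagos]
Visit Tokyo → queue [Tunis, Lima, Delhi, Hanoi, Kigali, Accra, Lagos]
Visit Tunis; enqueue Rabat → queue [Lima, Delhi, Hanoi, Kigali, Accra, Lagos, Rabat]
Visit Lima → queue [Delhi, Hanoi, Kigali, Accra, Lagos, Rabat]
Visit Delhi; enqueue Doha → queue [Hanoi, Kigali, Accra, Lagos, Rabat, Doha]
Visit Hanoi → queue [Kigali, Accra, Lagos, Rabat, Doha]
Visit Kigali; enqueue Minsk → queue [Accra, Lagos, Rabat, Doha, Minsk]
Visit Accra → queue [Lagos, Rabat, Doha, Minsk]
Visit Lagos → queue [Rabat, Doha, Minsk]
Visit Rabat → queue [Doha, Minsk]
Visit Doha → queue [Minsk]
Visit Minsk → queue []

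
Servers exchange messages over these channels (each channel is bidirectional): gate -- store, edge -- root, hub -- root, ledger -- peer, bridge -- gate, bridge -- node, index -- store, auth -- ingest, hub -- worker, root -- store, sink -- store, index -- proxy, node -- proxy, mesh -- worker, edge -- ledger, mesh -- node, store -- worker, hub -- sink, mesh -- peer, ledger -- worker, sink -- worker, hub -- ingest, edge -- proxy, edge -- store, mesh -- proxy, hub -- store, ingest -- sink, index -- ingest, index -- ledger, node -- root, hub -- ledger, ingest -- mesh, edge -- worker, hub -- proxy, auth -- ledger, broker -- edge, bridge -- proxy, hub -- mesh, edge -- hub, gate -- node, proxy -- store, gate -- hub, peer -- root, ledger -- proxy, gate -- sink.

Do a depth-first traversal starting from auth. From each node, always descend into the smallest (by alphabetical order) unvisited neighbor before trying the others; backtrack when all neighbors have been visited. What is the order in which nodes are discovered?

Visit auth
auth → ingest
ingest → hub
hub → edge
edge → broker
edge → ledger
ledger → index
index → proxy
proxy → bridge
bridge → gate
gate → node
node → mesh
mesh → peer
peer → root
root → store
store → sink
sink → worker

auth -> ingest -> hub -> edge -> broker -> ledger -> index -> proxy -> bridge -> gate -> node -> mesh -> peer -> root -> store -> sink -> worker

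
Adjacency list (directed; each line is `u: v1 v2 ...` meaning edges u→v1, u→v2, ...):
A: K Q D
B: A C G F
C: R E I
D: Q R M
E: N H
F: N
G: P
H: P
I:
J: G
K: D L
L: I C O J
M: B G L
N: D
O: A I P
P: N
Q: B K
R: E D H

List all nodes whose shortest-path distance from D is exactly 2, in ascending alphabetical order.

B, E, G, H, K, L

Level 0: D
Level 1: M, Q, R
Level 2: B, E, G, H, K, L
Level 3: A, C, F, I, J, N, O, P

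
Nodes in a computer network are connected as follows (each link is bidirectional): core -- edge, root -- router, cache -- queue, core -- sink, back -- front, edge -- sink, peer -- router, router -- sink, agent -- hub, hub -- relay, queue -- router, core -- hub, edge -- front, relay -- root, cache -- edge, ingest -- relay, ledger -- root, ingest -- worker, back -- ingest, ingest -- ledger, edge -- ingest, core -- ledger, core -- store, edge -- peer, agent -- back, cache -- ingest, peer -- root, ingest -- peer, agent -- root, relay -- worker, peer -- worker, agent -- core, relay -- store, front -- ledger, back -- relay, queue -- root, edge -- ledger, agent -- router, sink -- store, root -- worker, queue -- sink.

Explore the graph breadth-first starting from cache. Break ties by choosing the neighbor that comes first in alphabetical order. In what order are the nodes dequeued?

Visit cache; enqueue edge, ingest, queue → queue [edge, ingest, queue]
Visit edge; enqueue core, front, ledger, peer, sink → queue [ingest, queue, core, front, ledger, peer, sink]
Visit ingest; enqueue back, relay, worker → queue [queue, core, front, ledger, peer, sink, back, relay, worker]
Visit queue; enqueue root, router → queue [core, front, ledger, peer, sink, back, relay, worker, root, router]
Visit core; enqueue agent, hub, store → queue [front, ledger, peer, sink, back, relay, worker, root, router, agent, hub, store]
Visit front → queue [ledger, peer, sink, back, relay, worker, root, router, agent, hub, store]
Visit ledger → queue [peer, sink, back, relay, worker, root, router, agent, hub, store]
Visit peer → queue [sink, back, relay, worker, root, router, agent, hub, store]
Visit sink → queue [back, relay, worker, root, router, agent, hub, store]
Visit back → queue [relay, worker, root, router, agent, hub, store]
Visit relay → queue [worker, root, router, agent, hub, store]
Visit worker → queue [root, router, agent, hub, store]
Visit root → queue [router, agent, hub, store]
Visit router → queue [agent, hub, store]
Visit agent → queue [hub, store]
Visit hub → queue [store]
Visit store → queue []

cache → edge → ingest → queue → core → front → ledger → peer → sink → back → relay → worker → root → router → agent → hub → store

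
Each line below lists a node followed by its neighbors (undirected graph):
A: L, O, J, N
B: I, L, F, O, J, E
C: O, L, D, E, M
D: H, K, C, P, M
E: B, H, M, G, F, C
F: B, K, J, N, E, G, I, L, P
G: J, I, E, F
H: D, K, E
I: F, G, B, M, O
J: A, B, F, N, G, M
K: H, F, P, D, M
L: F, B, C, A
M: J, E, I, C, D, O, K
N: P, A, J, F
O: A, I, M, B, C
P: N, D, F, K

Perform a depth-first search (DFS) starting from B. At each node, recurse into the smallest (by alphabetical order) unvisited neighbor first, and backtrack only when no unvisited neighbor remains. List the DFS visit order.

B -> E -> C -> D -> H -> K -> F -> G -> I -> M -> J -> A -> L -> N -> P -> O

Visit B
B → E
E → C
C → D
D → H
H → K
K → F
F → G
G → I
I → M
M → J
J → A
A → L
A → N
N → P
A → O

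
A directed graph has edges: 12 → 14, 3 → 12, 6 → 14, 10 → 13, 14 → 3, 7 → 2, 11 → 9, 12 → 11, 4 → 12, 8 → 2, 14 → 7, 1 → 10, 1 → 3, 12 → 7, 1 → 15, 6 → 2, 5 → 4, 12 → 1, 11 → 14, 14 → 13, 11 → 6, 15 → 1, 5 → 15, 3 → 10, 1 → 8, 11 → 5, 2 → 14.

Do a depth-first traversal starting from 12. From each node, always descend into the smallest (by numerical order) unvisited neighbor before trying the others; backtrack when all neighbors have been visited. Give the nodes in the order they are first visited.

12 -> 1 -> 3 -> 10 -> 13 -> 8 -> 2 -> 14 -> 7 -> 15 -> 11 -> 5 -> 4 -> 6 -> 9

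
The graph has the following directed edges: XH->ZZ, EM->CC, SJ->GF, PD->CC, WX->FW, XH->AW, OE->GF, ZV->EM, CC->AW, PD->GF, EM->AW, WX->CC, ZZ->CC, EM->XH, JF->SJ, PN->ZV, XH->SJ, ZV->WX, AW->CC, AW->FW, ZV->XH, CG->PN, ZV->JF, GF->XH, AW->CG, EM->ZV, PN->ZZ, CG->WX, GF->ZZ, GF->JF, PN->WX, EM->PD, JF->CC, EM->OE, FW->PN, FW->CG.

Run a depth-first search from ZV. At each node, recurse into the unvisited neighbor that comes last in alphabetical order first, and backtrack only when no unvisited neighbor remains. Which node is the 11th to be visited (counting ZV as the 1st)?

Visit ZV
ZV → XH
XH → ZZ
ZZ → CC
CC → AW
AW → FW
FW → PN
PN → WX
FW → CG
XH → SJ
SJ → GF
GF → JF
ZV → EM
EM → PD
EM → OE

Visit order: ZV, XH, ZZ, CC, AW, FW, PN, WX, CG, SJ, GF, JF, EM, PD, OE

GF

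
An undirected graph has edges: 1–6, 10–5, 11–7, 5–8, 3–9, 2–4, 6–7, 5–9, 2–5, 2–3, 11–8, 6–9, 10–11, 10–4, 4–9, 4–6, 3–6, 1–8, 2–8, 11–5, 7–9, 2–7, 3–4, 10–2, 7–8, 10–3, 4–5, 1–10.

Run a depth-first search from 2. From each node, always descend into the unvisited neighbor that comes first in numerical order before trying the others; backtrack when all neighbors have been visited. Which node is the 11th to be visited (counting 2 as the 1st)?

10

Visit 2
2 → 3
3 → 4
4 → 5
5 → 8
8 → 1
1 → 6
6 → 7
7 → 9
7 → 11
11 → 10

Visit order: 2, 3, 4, 5, 8, 1, 6, 7, 9, 11, 10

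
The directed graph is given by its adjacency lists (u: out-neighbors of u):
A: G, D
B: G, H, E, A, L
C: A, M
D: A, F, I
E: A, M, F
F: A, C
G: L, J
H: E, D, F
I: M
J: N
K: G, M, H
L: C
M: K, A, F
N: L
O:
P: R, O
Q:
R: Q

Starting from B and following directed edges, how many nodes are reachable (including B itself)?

BFS from B visits: B, G, H, E, A, L, J, D, F, M, C, N, I, K
Reachable nodes: 14 of 18 total.

14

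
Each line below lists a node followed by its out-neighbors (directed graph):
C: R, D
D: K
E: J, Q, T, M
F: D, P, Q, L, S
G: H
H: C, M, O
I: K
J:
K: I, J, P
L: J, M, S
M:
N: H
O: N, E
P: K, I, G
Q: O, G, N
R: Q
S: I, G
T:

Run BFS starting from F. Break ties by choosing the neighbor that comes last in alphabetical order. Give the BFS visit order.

F, S, Q, P, L, D, I, G, O, N, K, M, J, H, E, C, T, R

Visit F; enqueue S, Q, P, L, D → queue [S, Q, P, L, D]
Visit S; enqueue I, G → queue [Q, P, L, D, I, G]
Visit Q; enqueue O, N → queue [P, L, D, I, G, O, N]
Visit P; enqueue K → queue [L, D, I, G, O, N, K]
Visit L; enqueue M, J → queue [D, I, G, O, N, K, M, J]
Visit D → queue [I, G, O, N, K, M, J]
Visit I → queue [G, O, N, K, M, J]
Visit G; enqueue H → queue [O, N, K, M, J, H]
Visit O; enqueue E → queue [N, K, M, J, H, E]
Visit N → queue [K, M, J, H, E]
Visit K → queue [M, J, H, E]
Visit M → queue [J, H, E]
Visit J → queue [H, E]
Visit H; enqueue C → queue [E, C]
Visit E; enqueue T → queue [C, T]
Visit C; enqueue R → queue [T, R]
Visit T → queue [R]
Visit R → queue []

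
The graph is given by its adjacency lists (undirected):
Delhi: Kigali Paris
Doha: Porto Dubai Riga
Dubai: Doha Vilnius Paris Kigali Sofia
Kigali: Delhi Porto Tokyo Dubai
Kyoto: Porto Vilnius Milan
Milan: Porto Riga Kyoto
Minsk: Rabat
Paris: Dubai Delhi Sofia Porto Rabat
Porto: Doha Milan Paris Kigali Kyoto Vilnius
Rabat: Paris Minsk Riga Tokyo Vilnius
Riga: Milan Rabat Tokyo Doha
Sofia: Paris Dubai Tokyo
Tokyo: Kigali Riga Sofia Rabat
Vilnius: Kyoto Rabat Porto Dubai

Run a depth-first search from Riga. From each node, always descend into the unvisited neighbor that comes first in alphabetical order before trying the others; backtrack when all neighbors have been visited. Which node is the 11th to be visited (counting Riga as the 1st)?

Visit Riga
Riga → Doha
Doha → Dubai
Dubai → Kigali
Kigali → Delhi
Delhi → Paris
Paris → Porto
Porto → Kyoto
Kyoto → Milan
Kyoto → Vilnius
Vilnius → Rabat
Rabat → Minsk
Rabat → Tokyo
Tokyo → Sofia

Visit order: Riga, Doha, Dubai, Kigali, Delhi, Paris, Porto, Kyoto, Milan, Vilnius, Rabat, Minsk, Tokyo, Sofia

Rabat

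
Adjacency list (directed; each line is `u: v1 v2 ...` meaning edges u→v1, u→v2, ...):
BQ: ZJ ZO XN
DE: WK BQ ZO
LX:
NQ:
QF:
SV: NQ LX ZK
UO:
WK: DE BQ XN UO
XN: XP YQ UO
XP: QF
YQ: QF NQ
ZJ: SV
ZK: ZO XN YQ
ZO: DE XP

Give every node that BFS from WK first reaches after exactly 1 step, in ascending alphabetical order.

BQ, DE, UO, XN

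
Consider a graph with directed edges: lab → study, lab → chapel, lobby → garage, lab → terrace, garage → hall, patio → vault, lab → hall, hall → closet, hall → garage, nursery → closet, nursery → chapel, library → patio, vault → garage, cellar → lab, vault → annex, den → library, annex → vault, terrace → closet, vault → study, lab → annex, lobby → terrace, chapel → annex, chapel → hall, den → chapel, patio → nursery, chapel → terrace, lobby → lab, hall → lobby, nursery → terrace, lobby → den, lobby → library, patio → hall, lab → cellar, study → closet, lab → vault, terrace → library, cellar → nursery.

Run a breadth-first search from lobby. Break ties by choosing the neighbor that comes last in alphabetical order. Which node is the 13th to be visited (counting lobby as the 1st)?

cellar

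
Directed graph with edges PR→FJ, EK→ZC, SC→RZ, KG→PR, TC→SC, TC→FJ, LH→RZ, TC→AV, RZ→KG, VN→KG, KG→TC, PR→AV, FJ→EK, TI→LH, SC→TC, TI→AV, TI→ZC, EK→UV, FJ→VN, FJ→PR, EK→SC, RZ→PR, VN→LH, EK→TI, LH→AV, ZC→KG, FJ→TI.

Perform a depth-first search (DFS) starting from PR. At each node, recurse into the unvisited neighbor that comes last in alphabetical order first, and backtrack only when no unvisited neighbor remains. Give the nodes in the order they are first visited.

PR, FJ, VN, LH, RZ, KG, TC, SC, AV, TI, ZC, EK, UV

Visit PR
PR → FJ
FJ → VN
VN → LH
LH → RZ
RZ → KG
KG → TC
TC → SC
TC → AV
FJ → TI
TI → ZC
FJ → EK
EK → UV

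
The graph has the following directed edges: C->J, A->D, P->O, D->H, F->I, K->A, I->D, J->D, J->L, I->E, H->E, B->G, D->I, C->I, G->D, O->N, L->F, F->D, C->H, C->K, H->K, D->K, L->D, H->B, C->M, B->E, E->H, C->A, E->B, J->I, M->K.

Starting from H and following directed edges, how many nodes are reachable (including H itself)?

BFS from H visits: H, K, E, B, A, G, D, I
Reachable nodes: 8 of 16 total.

8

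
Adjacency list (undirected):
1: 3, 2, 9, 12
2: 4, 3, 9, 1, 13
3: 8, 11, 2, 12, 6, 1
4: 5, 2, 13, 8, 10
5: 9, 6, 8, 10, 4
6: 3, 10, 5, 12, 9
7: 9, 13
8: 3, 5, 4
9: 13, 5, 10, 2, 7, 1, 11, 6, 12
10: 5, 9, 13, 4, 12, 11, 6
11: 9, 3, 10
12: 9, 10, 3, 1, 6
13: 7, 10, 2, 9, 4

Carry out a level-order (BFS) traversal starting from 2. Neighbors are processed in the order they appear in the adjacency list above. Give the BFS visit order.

2 → 4 → 3 → 9 → 1 → 13 → 5 → 8 → 10 → 11 → 12 → 6 → 7

Visit 2; enqueue 4, 3, 9, 1, 13 → queue [4, 3, 9, 1, 13]
Visit 4; enqueue 5, 8, 10 → queue [3, 9, 1, 13, 5, 8, 10]
Visit 3; enqueue 11, 12, 6 → queue [9, 1, 13, 5, 8, 10, 11, 12, 6]
Visit 9; enqueue 7 → queue [1, 13, 5, 8, 10, 11, 12, 6, 7]
Visit 1 → queue [13, 5, 8, 10, 11, 12, 6, 7]
Visit 13 → queue [5, 8, 10, 11, 12, 6, 7]
Visit 5 → queue [8, 10, 11, 12, 6, 7]
Visit 8 → queue [10, 11, 12, 6, 7]
Visit 10 → queue [11, 12, 6, 7]
Visit 11 → queue [12, 6, 7]
Visit 12 → queue [6, 7]
Visit 6 → queue [7]
Visit 7 → queue []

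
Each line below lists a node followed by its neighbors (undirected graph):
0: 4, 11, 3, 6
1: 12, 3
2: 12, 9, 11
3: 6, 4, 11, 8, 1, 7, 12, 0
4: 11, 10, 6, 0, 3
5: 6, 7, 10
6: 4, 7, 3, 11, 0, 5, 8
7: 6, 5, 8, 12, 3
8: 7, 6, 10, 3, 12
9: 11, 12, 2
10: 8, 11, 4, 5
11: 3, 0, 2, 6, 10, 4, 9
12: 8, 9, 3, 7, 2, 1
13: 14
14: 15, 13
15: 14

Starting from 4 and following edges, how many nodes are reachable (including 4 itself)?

13

BFS from 4 visits: 4, 11, 10, 6, 3, 0, 9, 2, 8, 5, 7, 12, 1
Reachable nodes: 13 of 16 total.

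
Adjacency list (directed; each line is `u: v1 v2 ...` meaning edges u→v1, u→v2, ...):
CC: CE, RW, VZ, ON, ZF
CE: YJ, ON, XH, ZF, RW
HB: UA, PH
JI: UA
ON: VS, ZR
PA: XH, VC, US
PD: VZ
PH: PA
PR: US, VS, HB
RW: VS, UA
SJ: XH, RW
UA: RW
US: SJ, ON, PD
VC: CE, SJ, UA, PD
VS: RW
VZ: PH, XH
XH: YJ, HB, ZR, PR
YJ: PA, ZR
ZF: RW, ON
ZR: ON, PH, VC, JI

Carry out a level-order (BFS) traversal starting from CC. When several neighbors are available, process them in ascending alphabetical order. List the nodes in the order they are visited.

CC → CE → ON → RW → VZ → ZF → XH → YJ → VS → ZR → UA → PH → HB → PR → PA → JI → VC → US → PD → SJ

Visit CC; enqueue CE, ON, RW, VZ, ZF → queue [CE, ON, RW, VZ, ZF]
Visit CE; enqueue XH, YJ → queue [ON, RW, VZ, ZF, XH, YJ]
Visit ON; enqueue VS, ZR → queue [RW, VZ, ZF, XH, YJ, VS, ZR]
Visit RW; enqueue UA → queue [VZ, ZF, XH, YJ, VS, ZR, UA]
Visit VZ; enqueue PH → queue [ZF, XH, YJ, VS, ZR, UA, PH]
Visit ZF → queue [XH, YJ, VS, ZR, UA, PH]
Visit XH; enqueue HB, PR → queue [YJ, VS, ZR, UA, PH, HB, PR]
Visit YJ; enqueue PA → queue [VS, ZR, UA, PH, HB, PR, PA]
Visit VS → queue [ZR, UA, PH, HB, PR, PA]
Visit ZR; enqueue JI, VC → queue [UA, PH, HB, PR, PA, JI, VC]
Visit UA → queue [PH, HB, PR, PA, JI, VC]
Visit PH → queue [HB, PR, PA, JI, VC]
Visit HB → queue [PR, PA, JI, VC]
Visit PR; enqueue US → queue [PA, JI, VC, US]
Visit PA → queue [JI, VC, US]
Visit JI → queue [VC, US]
Visit VC; enqueue PD, SJ → queue [US, PD, SJ]
Visit US → queue [PD, SJ]
Visit PD → queue [SJ]
Visit SJ → queue []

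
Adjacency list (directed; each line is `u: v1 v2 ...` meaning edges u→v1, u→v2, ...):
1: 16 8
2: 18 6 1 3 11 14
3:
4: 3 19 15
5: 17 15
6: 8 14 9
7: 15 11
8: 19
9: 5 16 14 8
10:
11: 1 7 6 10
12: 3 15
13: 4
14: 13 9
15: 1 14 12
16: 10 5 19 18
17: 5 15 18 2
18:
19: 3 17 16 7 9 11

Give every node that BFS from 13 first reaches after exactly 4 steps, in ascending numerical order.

Level 0: 13
Level 1: 4
Level 2: 3, 15, 19
Level 3: 1, 7, 9, 11, 12, 14, 16, 17
Level 4: 2, 5, 6, 8, 10, 18

2, 5, 6, 8, 10, 18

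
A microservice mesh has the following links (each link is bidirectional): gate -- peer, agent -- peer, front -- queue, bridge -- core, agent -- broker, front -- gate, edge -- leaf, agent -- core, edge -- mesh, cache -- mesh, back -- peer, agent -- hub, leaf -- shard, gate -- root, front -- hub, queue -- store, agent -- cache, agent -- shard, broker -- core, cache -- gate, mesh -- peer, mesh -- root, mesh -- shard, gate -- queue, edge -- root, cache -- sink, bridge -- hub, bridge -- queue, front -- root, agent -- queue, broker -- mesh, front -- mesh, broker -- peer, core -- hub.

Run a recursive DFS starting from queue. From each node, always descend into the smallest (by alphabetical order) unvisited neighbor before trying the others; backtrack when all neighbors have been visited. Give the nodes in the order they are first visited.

queue → agent → broker → core → bridge → hub → front → gate → cache → mesh → edge → leaf → shard → root → peer → back → sink → store

Visit queue
queue → agent
agent → broker
broker → core
core → bridge
bridge → hub
hub → front
front → gate
gate → cache
cache → mesh
mesh → edge
edge → leaf
leaf → shard
edge → root
mesh → peer
peer → back
cache → sink
queue → store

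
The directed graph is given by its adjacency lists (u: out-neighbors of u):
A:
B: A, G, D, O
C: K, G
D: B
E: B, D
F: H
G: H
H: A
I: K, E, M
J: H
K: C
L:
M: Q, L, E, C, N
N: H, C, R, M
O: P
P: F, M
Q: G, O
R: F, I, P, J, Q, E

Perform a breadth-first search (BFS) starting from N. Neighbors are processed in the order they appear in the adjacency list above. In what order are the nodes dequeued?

N, H, C, R, M, A, K, G, F, I, P, J, Q, E, L, O, B, D

Visit N; enqueue H, C, R, M → queue [H, C, R, M]
Visit H; enqueue A → queue [C, R, M, A]
Visit C; enqueue K, G → queue [R, M, A, K, G]
Visit R; enqueue F, I, P, J, Q, E → queue [M, A, K, G, F, I, P, J, Q, E]
Visit M; enqueue L → queue [A, K, G, F, I, P, J, Q, E, L]
Visit A → queue [K, G, F, I, P, J, Q, E, L]
Visit K → queue [G, F, I, P, J, Q, E, L]
Visit G → queue [F, I, P, J, Q, E, L]
Visit F → queue [I, P, J, Q, E, L]
Visit I → queue [P, J, Q, E, L]
Visit P → queue [J, Q, E, L]
Visit J → queue [Q, E, L]
Visit Q; enqueue O → queue [E, L, O]
Visit E; enqueue B, D → queue [L, O, B, D]
Visit L → queue [O, B, D]
Visit O → queue [B, D]
Visit B → queue [D]
Visit D → queue []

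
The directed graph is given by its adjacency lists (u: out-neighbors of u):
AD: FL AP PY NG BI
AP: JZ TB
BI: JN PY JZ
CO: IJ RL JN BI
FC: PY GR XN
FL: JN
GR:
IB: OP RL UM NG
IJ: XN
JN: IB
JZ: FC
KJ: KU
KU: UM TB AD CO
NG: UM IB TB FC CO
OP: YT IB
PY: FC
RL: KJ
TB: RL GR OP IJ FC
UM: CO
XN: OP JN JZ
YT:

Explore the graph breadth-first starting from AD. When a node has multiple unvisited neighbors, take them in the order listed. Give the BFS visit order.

AD, FL, AP, PY, NG, BI, JN, JZ, TB, FC, UM, IB, CO, RL, GR, OP, IJ, XN, KJ, YT, KU

Visit AD; enqueue FL, AP, PY, NG, BI → queue [FL, AP, PY, NG, BI]
Visit FL; enqueue JN → queue [AP, PY, NG, BI, JN]
Visit AP; enqueue JZ, TB → queue [PY, NG, BI, JN, JZ, TB]
Visit PY; enqueue FC → queue [NG, BI, JN, JZ, TB, FC]
Visit NG; enqueue UM, IB, CO → queue [BI, JN, JZ, TB, FC, UM, IB, CO]
Visit BI → queue [JN, JZ, TB, FC, UM, IB, CO]
Visit JN → queue [JZ, TB, FC, UM, IB, CO]
Visit JZ → queue [TB, FC, UM, IB, CO]
Visit TB; enqueue RL, GR, OP, IJ → queue [FC, UM, IB, CO, RL, GR, OP, IJ]
Visit FC; enqueue XN → queue [UM, IB, CO, RL, GR, OP, IJ, XN]
Visit UM → queue [IB, CO, RL, GR, OP, IJ, XN]
Visit IB → queue [CO, RL, GR, OP, IJ, XN]
Visit CO → queue [RL, GR, OP, IJ, XN]
Visit RL; enqueue KJ → queue [GR, OP, IJ, XN, KJ]
Visit GR → queue [OP, IJ, XN, KJ]
Visit OP; enqueue YT → queue [IJ, XN, KJ, YT]
Visit IJ → queue [XN, KJ, YT]
Visit XN → queue [KJ, YT]
Visit KJ; enqueue KU → queue [YT, KU]
Visit YT → queue [KU]
Visit KU → queue []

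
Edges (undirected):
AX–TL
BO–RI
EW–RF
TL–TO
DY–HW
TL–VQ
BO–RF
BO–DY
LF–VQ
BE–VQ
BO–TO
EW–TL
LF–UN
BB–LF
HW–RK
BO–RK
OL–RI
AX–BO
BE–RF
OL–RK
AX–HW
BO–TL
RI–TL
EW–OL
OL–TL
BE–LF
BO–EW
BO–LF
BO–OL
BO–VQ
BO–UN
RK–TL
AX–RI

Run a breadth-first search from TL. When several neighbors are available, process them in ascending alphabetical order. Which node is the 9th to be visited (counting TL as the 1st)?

VQ

Visit TL; enqueue AX, BO, EW, OL, RI, RK, TO, VQ → queue [AX, BO, EW, OL, RI, RK, TO, VQ]
Visit AX; enqueue HW → queue [BO, EW, OL, RI, RK, TO, VQ, HW]
Visit BO; enqueue DY, LF, RF, UN → queue [EW, OL, RI, RK, TO, VQ, HW, DY, LF, RF, UN]
Visit EW → queue [OL, RI, RK, TO, VQ, HW, DY, LF, RF, UN]
Visit OL → queue [RI, RK, TO, VQ, HW, DY, LF, RF, UN]
Visit RI → queue [RK, TO, VQ, HW, DY, LF, RF, UN]
Visit RK → queue [TO, VQ, HW, DY, LF, RF, UN]
Visit TO → queue [VQ, HW, DY, LF, RF, UN]
Visit VQ; enqueue BE → queue [HW, DY, LF, RF, UN, BE]
Visit HW → queue [DY, LF, RF, UN, BE]
Visit DY → queue [LF, RF, UN, BE]
Visit LF; enqueue BB → queue [RF, UN, BE, BB]
Visit RF → queue [UN, BE, BB]
Visit UN → queue [BE, BB]
Visit BE → queue [BB]
Visit BB → queue []

Visit order: TL, AX, BO, EW, OL, RI, RK, TO, VQ, HW, DY, LF, RF, UN, BE, BB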